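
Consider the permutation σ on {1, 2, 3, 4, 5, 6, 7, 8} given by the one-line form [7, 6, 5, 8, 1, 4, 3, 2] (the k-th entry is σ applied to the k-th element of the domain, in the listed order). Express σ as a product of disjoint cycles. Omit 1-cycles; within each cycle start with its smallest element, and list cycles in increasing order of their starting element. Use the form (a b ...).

(1 7 3 5)(2 6 4 8)

From 1: 1 → 7 → 3 → 5 → 1, closing the cycle (1 7 3 5).
Repeating from the next unused element and collecting all non-trivial cycles gives (1 7 3 5)(2 6 4 8).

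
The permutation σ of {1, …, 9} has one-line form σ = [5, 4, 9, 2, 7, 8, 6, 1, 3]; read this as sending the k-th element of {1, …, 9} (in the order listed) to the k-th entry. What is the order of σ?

10

Writing σ as disjoint cycles, the cycle lengths are 5, 2, 2.
The order is lcm(5, 2, 2) = 10.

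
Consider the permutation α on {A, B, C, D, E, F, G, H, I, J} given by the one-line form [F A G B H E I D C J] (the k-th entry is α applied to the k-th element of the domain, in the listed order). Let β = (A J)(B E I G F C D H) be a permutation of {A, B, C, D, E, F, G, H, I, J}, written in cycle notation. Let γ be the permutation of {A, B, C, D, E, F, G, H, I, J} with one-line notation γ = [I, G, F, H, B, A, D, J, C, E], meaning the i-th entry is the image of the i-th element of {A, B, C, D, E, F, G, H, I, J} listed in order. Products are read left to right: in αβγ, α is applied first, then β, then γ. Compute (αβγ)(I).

(αβγ)(I) = γ(β(α(I))). α(I) = C, then β(C) = D, then γ(D) = H, so the result is H.

H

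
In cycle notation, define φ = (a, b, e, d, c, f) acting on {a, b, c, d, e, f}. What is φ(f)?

f appears in (a, b, e, d, c, f); the next entry (wrapping around) is a.

a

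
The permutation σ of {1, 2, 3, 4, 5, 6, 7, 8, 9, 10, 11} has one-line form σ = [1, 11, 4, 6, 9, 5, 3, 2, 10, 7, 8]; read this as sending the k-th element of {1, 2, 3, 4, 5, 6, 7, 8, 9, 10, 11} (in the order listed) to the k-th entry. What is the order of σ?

Writing σ as disjoint cycles, the cycle lengths are 7, 3, 1.
The order is lcm(7, 3) = 21.

21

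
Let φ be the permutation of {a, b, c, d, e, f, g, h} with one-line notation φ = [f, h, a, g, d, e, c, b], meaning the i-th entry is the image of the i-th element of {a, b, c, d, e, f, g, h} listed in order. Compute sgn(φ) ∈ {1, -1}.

1

In disjoint-cycle form the cycle lengths are 6, 2.
A cycle of length ℓ contributes ℓ−1 transpositions, so φ is a product of 5 + 1 = 6 transpositions — even.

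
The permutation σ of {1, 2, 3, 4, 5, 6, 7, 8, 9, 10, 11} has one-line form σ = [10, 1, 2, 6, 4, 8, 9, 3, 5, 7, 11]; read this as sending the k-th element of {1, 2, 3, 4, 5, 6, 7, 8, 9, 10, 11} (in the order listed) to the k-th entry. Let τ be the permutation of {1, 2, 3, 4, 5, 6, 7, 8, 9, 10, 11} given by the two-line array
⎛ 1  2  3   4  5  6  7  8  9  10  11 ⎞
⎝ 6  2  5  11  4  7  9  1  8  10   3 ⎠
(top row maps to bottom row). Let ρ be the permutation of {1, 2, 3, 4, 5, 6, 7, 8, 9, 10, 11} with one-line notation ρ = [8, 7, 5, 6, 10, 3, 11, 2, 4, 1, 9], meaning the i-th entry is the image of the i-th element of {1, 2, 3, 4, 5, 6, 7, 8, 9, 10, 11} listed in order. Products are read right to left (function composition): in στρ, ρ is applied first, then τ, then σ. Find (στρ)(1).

10

Chase 1: ρ(1) = 8; τ(8) = 1; σ(1) = 10. Hence (στρ)(1) = 10.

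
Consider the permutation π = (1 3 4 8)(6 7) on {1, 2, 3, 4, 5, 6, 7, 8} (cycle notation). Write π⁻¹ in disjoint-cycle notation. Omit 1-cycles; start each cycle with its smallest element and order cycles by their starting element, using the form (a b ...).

If π sends a → b within a cycle, π⁻¹ sends b → a; equivalently, reverse each cycle.
Reversing each cycle of π and rotating so the smallest element leads gives (1 8 4 3)(6 7).

(1 8 4 3)(6 7)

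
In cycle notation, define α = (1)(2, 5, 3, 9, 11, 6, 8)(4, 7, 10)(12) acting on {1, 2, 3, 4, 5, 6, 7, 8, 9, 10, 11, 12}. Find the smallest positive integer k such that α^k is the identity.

The disjoint cycles have lengths 7, 3, 1, 1.
Since disjoint cycles commute, ord(α) = lcm(7, 3) = 21.

21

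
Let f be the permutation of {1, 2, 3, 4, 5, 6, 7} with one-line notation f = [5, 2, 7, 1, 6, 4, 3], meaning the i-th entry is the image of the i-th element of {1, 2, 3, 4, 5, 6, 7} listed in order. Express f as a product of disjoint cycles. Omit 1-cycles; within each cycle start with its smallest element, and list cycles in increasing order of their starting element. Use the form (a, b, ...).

(1, 5, 6, 4)(3, 7)

Start at 1 and follow images: 1 → 5 → 6 → 4 → 1, giving the cycle (1, 5, 6, 4).
Repeating from the next unused element and collecting all non-trivial cycles gives (1, 5, 6, 4)(3, 7).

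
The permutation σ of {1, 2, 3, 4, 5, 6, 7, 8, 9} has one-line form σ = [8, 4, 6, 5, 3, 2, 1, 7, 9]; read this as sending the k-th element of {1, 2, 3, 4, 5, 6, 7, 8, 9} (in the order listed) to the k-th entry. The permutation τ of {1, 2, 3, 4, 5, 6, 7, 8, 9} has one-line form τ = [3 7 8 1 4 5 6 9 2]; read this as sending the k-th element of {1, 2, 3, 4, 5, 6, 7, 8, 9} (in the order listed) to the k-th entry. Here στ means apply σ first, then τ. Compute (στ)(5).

8

First apply σ: σ(5) = 3, then τ(3) = 8. Thus (στ)(5) = 8.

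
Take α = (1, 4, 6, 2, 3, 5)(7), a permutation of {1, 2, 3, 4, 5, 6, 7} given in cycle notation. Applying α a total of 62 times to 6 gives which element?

3

6 lies in the 6-cycle (1, 4, 6, 2, 3, 5).
Since the cycle has length 6, α^62 acts on it the same as α^2 (62 mod 6 = 2).
Advancing 2 steps from 6: 6 → 2 → 3.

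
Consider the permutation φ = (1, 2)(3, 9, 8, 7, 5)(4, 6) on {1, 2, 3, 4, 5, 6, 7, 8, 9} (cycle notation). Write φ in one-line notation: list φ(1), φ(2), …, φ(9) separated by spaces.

Reading each image from the cycles: 1↦2, 2↦1, 3↦9, 4↦6, 5↦3, 6↦4, 7↦5, 8↦7, 9↦8.
Listing these in domain order gives 2 1 9 6 3 4 5 7 8.

2 1 9 6 3 4 5 7 8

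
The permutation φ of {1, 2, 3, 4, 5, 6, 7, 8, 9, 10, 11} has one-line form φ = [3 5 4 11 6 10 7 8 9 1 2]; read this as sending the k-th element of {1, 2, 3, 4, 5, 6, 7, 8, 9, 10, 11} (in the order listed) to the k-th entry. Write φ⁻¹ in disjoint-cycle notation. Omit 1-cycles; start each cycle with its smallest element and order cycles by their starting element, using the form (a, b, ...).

(1, 10, 6, 5, 2, 11, 4, 3)

The cycle decomposition of φ is (1, 3, 4, 11, 2, 5, 6, 10).
The inverse reverses every cycle; in canonical form, φ⁻¹ = (1, 10, 6, 5, 2, 11, 4, 3).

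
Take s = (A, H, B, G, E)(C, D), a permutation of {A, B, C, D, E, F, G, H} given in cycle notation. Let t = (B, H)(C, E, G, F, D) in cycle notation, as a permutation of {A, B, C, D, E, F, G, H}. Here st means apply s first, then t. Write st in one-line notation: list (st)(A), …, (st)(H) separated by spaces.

B F C E A D G H

For each element, apply s then t: A → H → B; B → G → F; C → D → C; D → C → E; E → A → A; F → F → D; G → E → G; H → B → H.
Collecting the images, st = [B F C E A D G H].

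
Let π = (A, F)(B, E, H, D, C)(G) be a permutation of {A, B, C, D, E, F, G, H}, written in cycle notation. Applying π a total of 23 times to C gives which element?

H

C lies in the 5-cycle (B, E, H, D, C).
Since the cycle has length 5, π^23 acts on it the same as π^3 (23 mod 5 = 3).
Stepping 3 places around the cycle: C → B → E → H.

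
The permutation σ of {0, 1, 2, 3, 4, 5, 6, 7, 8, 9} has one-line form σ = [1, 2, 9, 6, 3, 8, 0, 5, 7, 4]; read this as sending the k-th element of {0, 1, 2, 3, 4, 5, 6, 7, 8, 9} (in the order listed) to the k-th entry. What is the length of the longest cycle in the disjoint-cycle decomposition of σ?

7

Decomposing into disjoint cycles gives (0 1 2 9 4 3 6)(5 8 7); the longest has length 7.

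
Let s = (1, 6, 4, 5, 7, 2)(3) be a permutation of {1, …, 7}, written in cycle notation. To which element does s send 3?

3

The 1-cycle (3) fixes 3, so s(3) = 3.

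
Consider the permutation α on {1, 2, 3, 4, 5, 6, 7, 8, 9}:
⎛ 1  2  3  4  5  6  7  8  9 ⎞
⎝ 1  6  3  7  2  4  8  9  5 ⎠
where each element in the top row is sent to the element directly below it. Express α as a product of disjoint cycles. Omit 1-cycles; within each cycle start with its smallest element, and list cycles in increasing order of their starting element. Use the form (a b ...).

(2 6 4 7 8 9 5)

Iterating α from 2 gives 2 → 6 → 4 → 7 → 8 → 9 → 5 → 2; that is the 7-cycle (2 6 4 7 8 9 5).
Continuing from each remaining unvisited element yields (2 6 4 7 8 9 5).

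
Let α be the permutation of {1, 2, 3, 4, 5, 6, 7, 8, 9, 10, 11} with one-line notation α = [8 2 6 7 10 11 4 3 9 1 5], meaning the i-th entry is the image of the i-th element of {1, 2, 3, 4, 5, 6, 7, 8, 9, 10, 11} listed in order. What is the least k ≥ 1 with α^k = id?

14

Writing α as disjoint cycles, the cycle lengths are 7, 2, 1, 1.
The order is lcm(7, 2) = 14.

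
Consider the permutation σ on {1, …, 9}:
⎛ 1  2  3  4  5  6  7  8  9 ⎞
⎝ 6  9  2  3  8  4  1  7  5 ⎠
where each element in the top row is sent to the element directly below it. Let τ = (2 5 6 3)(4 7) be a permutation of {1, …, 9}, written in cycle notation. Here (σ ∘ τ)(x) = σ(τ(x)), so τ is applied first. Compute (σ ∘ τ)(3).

First apply τ: τ(3) = 2, then σ(2) = 9. Thus (σ ∘ τ)(3) = 9.

9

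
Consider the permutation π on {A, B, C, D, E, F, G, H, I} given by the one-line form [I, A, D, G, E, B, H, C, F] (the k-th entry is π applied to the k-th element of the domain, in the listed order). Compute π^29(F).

B

Tracing F → B → … returns to F after 4 steps, so F lies in a 4-cycle (A, I, F, B).
Powers repeat with period 4 on this cycle, and 29 mod 4 = 1, so π^29(F) = π^1(F).
Advancing 1 step from F: F → B.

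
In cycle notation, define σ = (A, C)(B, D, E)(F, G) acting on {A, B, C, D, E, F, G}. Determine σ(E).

B

E appears in (B, D, E); the next entry (wrapping around) is B.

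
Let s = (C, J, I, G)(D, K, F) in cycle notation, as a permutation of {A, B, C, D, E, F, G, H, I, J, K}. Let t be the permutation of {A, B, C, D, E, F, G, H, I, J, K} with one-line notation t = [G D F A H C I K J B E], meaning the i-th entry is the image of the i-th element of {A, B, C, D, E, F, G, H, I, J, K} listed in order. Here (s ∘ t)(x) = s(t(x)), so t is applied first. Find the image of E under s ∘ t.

H

t(E) = H, then s(H) = H; composing gives (s ∘ t)(E) = H.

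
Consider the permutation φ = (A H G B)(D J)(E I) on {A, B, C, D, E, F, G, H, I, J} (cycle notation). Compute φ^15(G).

H

G lies in the 4-cycle (A H G B).
Powers repeat with period 4 on this cycle, and 15 mod 4 = 3, so φ^15(G) = φ^3(G).
Advancing 3 steps from G: G → B → A → H.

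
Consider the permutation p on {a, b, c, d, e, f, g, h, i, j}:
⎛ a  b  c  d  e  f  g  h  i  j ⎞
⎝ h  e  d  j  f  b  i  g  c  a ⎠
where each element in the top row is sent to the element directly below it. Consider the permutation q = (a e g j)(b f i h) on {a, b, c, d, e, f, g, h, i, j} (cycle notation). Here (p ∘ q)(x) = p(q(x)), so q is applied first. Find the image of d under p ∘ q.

q(d) = d, then p(d) = j; composing gives (p ∘ q)(d) = j.

j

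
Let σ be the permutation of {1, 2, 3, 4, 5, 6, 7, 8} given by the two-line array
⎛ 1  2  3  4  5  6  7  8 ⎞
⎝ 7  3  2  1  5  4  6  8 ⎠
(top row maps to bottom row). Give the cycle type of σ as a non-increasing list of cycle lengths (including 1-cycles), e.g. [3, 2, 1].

[4, 2, 1, 1]

The disjoint cycles are (1, 7, 6, 4)(2, 3)(5)(8), with lengths 4, 2, 1, 1 in non-increasing order.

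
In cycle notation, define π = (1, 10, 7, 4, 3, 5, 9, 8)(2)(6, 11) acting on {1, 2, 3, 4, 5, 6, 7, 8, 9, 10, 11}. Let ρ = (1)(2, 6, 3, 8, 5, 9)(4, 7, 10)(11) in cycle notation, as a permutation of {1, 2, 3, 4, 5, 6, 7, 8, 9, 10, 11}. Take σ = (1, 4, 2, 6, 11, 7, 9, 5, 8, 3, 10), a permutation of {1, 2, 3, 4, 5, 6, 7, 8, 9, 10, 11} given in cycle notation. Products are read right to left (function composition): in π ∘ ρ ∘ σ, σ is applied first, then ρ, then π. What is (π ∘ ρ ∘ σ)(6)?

6

Chase 6: σ(6) = 11; ρ(11) = 11; π(11) = 6. Hence (π ∘ ρ ∘ σ)(6) = 6.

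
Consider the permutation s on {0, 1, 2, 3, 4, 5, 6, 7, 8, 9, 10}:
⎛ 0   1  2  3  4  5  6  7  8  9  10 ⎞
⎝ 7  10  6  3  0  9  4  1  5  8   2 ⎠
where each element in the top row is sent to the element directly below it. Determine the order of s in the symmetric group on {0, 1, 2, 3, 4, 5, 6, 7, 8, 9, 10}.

21

The disjoint-cycle form of s has cycle lengths 7, 3, 1.
The order is lcm(7, 3) = 21.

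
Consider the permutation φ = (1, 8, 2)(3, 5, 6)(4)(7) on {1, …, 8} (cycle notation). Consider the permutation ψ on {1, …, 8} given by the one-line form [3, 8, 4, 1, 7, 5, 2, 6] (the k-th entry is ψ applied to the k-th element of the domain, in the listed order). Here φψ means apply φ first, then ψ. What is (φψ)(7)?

2

First apply φ: φ(7) = 7, then ψ(7) = 2. Thus (φψ)(7) = 2.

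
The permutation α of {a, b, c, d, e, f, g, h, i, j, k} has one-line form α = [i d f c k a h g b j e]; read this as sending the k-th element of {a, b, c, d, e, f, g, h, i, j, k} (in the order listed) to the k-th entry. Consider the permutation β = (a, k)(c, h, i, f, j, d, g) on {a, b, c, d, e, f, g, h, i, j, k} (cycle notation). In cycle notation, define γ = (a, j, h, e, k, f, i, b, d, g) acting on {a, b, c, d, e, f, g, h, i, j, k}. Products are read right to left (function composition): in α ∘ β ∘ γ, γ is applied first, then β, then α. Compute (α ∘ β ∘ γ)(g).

(α ∘ β ∘ γ)(g) = α(β(γ(g))). γ(g) = a, then β(a) = k, then α(k) = e, so the result is e.

e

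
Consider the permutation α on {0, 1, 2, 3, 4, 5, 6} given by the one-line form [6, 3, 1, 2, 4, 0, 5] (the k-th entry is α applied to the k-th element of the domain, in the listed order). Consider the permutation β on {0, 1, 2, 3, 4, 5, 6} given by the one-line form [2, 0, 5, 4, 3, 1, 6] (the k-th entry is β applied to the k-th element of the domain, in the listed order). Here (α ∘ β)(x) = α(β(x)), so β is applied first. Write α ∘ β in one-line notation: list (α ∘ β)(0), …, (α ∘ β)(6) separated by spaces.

(α ∘ β)(x) = α(β(x)). Computing each image: α(β(0)) = α(2) = 1, α(β(1)) = α(0) = 6, α(β(2)) = α(5) = 0, α(β(3)) = α(4) = 4, α(β(4)) = α(3) = 2, α(β(5)) = α(1) = 3, α(β(6)) = α(6) = 5.
Hence α ∘ β = [1 6 0 4 2 3 5].

1 6 0 4 2 3 5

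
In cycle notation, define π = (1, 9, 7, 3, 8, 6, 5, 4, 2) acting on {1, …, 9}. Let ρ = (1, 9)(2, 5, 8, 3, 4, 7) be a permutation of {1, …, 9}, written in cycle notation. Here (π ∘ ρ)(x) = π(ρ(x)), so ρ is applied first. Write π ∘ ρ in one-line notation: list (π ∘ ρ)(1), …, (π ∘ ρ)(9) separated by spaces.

7 4 2 3 6 5 1 8 9

Chase each element through ρ then π: 1 → 9 → 7; 2 → 5 → 4; 3 → 4 → 2; 4 → 7 → 3; 5 → 8 → 6; 6 → 6 → 5; 7 → 2 → 1; 8 → 3 → 8; 9 → 1 → 9.
Collecting the images, π ∘ ρ = [7 4 2 3 6 5 1 8 9].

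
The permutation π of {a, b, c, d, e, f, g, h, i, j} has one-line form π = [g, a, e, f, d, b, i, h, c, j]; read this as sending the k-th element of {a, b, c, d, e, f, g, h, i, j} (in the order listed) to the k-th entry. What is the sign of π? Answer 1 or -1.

-1

In disjoint-cycle form the cycle lengths are 8, 1, 1.
A cycle is odd iff its length is even; π has 1 even-length cycle, so sgn(π) = (−1)^1 and π is odd.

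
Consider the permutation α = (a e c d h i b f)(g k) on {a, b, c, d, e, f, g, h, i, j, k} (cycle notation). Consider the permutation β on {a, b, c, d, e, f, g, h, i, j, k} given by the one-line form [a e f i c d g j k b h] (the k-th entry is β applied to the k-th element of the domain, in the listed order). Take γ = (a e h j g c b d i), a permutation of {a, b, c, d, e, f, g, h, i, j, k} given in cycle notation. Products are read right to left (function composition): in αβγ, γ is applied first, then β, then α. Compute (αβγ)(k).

(αβγ)(k) = α(β(γ(k))). γ(k) = k, then β(k) = h, then α(h) = i, so the result is i.

i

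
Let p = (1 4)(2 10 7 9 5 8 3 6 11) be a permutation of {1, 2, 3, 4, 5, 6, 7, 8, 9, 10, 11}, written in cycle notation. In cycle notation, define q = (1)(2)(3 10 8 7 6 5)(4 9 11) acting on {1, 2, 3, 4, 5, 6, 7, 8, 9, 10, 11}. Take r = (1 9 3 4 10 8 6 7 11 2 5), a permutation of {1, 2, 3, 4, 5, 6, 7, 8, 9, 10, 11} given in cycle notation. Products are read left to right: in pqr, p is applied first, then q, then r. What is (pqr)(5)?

11

Chase 5: p(5) = 8; q(8) = 7; r(7) = 11. Hence (pqr)(5) = 11.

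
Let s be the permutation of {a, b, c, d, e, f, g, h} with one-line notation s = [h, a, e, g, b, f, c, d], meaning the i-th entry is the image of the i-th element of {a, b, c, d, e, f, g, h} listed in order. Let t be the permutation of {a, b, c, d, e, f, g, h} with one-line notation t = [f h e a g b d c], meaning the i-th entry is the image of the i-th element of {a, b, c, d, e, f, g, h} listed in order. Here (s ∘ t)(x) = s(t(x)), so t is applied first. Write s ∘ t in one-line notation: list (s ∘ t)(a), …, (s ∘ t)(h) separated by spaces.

f d b h c a g e

(s ∘ t)(x) = s(t(x)). Computing each image: s(t(a)) = s(f) = f, s(t(b)) = s(h) = d, s(t(c)) = s(e) = b, s(t(d)) = s(a) = h, s(t(e)) = s(g) = c, s(t(f)) = s(b) = a, s(t(g)) = s(d) = g, s(t(h)) = s(c) = e.
Hence s ∘ t = [f d b h c a g e].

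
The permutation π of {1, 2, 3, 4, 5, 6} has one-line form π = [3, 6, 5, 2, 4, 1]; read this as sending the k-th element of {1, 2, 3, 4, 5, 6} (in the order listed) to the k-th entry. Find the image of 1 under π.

3

1 is element number 1 of the domain, and entry number 1 of the one-line form is 3, so π(1) = 3.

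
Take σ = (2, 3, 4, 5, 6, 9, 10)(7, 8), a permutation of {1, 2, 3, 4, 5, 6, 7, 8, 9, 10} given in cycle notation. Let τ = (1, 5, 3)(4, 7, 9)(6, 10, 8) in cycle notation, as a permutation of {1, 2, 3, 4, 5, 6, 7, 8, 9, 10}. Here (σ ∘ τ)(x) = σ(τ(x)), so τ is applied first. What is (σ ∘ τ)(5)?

4

First apply τ: τ(5) = 3, then σ(3) = 4. Thus (σ ∘ τ)(5) = 4.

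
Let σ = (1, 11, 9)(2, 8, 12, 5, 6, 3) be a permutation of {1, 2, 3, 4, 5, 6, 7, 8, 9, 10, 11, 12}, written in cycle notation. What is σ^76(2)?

2 lies in the 6-cycle (2, 8, 12, 5, 6, 3).
Since the cycle has length 6, σ^76 acts on it the same as σ^4 (76 mod 6 = 4).
Stepping 4 places around the cycle: 2 → 8 → 12 → 5 → 6.

6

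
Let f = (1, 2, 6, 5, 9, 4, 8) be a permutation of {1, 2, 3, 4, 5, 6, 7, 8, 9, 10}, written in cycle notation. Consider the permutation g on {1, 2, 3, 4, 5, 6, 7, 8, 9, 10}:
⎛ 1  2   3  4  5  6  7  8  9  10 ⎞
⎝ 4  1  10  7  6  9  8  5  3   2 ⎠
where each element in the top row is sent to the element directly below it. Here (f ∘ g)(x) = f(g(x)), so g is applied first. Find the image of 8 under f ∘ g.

g(8) = 5, then f(5) = 9; composing gives (f ∘ g)(8) = 9.

9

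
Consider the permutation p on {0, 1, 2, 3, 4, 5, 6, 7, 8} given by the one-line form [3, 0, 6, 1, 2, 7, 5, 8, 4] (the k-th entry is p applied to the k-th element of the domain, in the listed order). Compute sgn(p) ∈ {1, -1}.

In disjoint-cycle form the cycle lengths are 6, 3.
A cycle of length ℓ contributes ℓ−1 transpositions, so p is a product of 5 + 2 = 7 transpositions — odd.

-1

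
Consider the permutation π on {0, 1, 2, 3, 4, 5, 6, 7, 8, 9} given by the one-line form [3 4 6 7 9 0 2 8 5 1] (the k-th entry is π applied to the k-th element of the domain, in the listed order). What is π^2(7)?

Tracing 7 → 8 → … returns to 7 after 5 steps, so 7 lies in a 5-cycle (0 3 7 8 5).
Stepping 2 places around the cycle: 7 → 8 → 5.

5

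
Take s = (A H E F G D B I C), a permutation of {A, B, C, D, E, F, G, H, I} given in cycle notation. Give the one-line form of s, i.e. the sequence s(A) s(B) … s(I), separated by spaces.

Reading each image from the cycles: A↦H, B↦I, C↦A, D↦B, E↦F, F↦G, G↦D, H↦E, I↦C.
Listing these in domain order gives H I A B F G D E C.

H I A B F G D E C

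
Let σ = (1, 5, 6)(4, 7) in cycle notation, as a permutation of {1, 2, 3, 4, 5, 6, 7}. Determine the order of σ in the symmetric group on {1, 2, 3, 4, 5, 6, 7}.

6

The disjoint cycles have lengths 3, 2, 1, 1.
The order is lcm(3, 2) = 6.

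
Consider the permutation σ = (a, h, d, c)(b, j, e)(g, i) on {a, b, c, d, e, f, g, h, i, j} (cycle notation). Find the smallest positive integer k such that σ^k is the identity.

The disjoint cycles have lengths 4, 3, 2, 1.
The order is lcm(4, 3, 2) = 12.

12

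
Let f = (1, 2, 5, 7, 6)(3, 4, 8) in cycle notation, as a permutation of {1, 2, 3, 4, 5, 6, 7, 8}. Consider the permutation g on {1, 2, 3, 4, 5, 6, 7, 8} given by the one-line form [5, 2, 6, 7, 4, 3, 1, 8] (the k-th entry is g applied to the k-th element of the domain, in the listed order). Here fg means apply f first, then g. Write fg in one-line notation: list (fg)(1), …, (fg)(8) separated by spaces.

Chase each element through f then g: 1 → 2 → 2; 2 → 5 → 4; 3 → 4 → 7; 4 → 8 → 8; 5 → 7 → 1; 6 → 1 → 5; 7 → 6 → 3; 8 → 3 → 6.
So fg in one-line form is 2 4 7 8 1 5 3 6.

2 4 7 8 1 5 3 6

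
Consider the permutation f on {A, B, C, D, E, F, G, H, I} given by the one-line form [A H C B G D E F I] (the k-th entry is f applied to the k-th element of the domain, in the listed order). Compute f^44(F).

F

Tracing F → D → … returns to F after 4 steps, so F lies in a 4-cycle (B H F D).
Powers repeat with period 4 on this cycle, and 44 mod 4 = 0, so f^44(F) = f^0(F).
So f^44(F) = F.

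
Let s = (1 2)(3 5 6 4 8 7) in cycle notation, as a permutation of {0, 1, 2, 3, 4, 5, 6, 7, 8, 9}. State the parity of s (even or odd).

even

The cycle lengths are 6, 2, 1, 1.
A cycle is odd iff its length is even; s has 2 even-length cycles, so sgn(s) = (−1)^2 and s is even.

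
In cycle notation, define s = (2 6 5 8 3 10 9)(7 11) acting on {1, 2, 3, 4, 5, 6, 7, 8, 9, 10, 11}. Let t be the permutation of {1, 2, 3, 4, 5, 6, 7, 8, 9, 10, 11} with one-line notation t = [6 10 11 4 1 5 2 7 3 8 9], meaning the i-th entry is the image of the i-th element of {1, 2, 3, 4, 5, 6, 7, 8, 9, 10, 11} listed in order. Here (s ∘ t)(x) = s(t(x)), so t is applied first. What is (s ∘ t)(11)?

2

First apply t: t(11) = 9, then s(9) = 2. Thus (s ∘ t)(11) = 2.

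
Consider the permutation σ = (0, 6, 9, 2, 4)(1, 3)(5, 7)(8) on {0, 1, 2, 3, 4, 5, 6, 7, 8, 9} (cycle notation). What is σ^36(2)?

4

2 lies in the 5-cycle (0, 6, 9, 2, 4).
Since the cycle has length 5, σ^36 acts on it the same as σ^1 (36 mod 5 = 1).
Stepping 1 place around the cycle: 2 → 4.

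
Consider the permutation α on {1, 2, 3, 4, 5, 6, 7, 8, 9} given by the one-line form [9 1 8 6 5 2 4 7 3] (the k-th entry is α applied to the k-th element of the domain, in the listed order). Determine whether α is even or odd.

In disjoint-cycle form the cycle lengths are 8, 1.
A cycle of length ℓ contributes ℓ−1 transpositions, so α is a product of 7 transpositions — odd.

odd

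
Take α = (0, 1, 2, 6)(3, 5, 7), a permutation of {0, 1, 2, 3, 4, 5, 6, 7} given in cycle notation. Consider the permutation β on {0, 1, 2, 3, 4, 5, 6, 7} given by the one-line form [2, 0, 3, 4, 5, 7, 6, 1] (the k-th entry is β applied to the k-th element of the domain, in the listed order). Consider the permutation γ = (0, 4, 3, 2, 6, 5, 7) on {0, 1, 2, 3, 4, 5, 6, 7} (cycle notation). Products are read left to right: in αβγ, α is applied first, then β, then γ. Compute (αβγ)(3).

Apply the permutations in order: α(3) = 5, then β(5) = 7, then γ(7) = 0. So (αβγ)(3) = 0.

0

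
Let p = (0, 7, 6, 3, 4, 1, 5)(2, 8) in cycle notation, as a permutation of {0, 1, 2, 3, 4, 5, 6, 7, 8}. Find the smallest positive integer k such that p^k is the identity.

14

The cycle type of p is (7, 2).
The order of p is the least common multiple of its cycle lengths: lcm(7, 2) = 14.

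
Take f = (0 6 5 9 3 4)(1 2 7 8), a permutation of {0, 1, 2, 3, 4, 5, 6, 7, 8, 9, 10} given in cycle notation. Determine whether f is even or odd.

The cycle lengths are 6, 4, 1.
A cycle of length ℓ contributes ℓ−1 transpositions, so f is a product of 5 + 3 = 8 transpositions — even.

even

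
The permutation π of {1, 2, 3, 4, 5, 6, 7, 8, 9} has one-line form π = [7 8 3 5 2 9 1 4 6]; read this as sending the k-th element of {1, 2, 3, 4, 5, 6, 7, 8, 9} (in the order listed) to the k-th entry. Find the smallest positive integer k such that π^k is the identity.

The disjoint-cycle form of π has cycle lengths 4, 2, 2, 1.
The order of π is the least common multiple of its cycle lengths: lcm(4, 2, 2) = 4.

4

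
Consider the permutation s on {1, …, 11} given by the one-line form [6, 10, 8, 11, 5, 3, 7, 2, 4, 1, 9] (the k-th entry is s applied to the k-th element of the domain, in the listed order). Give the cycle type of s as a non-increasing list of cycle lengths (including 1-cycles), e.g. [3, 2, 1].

[6, 3, 1, 1]

The disjoint cycles are (1, 6, 3, 8, 2, 10)(4, 11, 9)(5)(7), with lengths 6, 3, 1, 1 in non-increasing order.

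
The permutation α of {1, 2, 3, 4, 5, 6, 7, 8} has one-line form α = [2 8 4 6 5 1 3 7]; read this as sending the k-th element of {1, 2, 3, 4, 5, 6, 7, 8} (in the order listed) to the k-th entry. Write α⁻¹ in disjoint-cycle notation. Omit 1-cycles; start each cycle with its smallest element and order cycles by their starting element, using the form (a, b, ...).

(1, 6, 4, 3, 7, 8, 2)

The cycle decomposition of α is (1, 2, 8, 7, 3, 4, 6).
The inverse reverses every cycle; in canonical form, α⁻¹ = (1, 6, 4, 3, 7, 8, 2).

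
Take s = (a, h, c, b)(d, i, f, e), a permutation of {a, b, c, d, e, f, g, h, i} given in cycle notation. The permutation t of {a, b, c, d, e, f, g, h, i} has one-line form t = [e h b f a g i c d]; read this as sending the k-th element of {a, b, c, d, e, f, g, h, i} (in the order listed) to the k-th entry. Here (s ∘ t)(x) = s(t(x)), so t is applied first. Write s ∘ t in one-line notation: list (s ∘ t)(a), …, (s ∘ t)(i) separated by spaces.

d c a e h g f b i

Chase each element through t then s: a → e → d; b → h → c; c → b → a; d → f → e; e → a → h; f → g → g; g → i → f; h → c → b; i → d → i.
Collecting the images, s ∘ t = [d c a e h g f b i].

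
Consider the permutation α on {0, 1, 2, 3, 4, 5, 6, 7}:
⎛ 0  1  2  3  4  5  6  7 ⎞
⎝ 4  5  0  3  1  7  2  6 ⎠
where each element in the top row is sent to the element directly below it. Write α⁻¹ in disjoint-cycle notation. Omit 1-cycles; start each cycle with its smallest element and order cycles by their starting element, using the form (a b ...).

The cycle decomposition of α is (0 4 1 5 7 6 2).
Reversing each cycle (and rotating so the smallest element leads) gives α⁻¹ = (0 2 6 7 5 1 4).

(0 2 6 7 5 1 4)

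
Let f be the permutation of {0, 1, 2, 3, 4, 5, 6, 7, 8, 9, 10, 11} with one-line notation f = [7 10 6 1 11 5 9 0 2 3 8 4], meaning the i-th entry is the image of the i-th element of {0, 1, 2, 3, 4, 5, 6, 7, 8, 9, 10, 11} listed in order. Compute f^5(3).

Tracing 3 → 1 → … returns to 3 after 7 steps, so 3 lies in a 7-cycle (1 10 8 2 6 9 3).
Advancing 5 steps from 3: 3 → 1 → 10 → 8 → 2 → 6.

6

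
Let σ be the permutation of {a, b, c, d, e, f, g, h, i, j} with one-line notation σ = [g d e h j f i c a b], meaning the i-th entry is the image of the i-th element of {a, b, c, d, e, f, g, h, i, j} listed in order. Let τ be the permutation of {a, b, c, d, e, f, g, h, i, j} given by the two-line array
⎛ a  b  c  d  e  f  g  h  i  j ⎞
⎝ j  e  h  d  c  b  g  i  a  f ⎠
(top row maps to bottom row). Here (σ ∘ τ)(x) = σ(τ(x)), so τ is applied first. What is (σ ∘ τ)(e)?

e

τ(e) = c, then σ(c) = e; composing gives (σ ∘ τ)(e) = e.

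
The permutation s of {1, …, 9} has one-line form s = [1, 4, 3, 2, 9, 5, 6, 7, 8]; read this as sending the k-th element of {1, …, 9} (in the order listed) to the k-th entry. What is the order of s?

10

Writing s as disjoint cycles, the cycle lengths are 5, 2, 1, 1.
The order is lcm(5, 2) = 10.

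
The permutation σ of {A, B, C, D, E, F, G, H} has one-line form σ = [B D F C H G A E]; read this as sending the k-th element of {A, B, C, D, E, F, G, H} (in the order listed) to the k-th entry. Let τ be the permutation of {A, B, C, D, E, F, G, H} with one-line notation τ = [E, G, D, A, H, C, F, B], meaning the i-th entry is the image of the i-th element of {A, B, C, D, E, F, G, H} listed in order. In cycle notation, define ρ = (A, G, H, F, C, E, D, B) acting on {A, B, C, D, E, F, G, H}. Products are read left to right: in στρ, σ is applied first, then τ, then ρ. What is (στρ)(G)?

(στρ)(G) = ρ(τ(σ(G))). σ(G) = A, then τ(A) = E, then ρ(E) = D, so the result is D.

D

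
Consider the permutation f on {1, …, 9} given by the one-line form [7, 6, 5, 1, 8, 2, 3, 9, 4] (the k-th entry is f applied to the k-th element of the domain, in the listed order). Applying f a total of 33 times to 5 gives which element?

Tracing 5 → 8 → … returns to 5 after 7 steps, so 5 lies in a 7-cycle (1 7 3 5 8 9 4).
Powers repeat with period 7 on this cycle, and 33 mod 7 = 5, so f^33(5) = f^5(5).
Stepping 5 places around the cycle: 5 → 8 → 9 → 4 → 1 → 7.

7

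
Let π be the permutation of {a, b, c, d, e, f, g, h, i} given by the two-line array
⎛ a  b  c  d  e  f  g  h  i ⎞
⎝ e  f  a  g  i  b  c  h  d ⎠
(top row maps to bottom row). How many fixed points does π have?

1

The fixed points (elements with π(x) = x) are {h}, so there is 1.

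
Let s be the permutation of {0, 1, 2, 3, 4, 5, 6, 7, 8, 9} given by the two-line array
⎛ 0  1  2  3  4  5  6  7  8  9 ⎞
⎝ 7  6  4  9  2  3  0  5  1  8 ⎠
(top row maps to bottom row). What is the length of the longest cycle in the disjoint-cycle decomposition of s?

Decomposing into disjoint cycles gives (0 7 5 3 9 8 1 6)(2 4); the longest has length 8.

8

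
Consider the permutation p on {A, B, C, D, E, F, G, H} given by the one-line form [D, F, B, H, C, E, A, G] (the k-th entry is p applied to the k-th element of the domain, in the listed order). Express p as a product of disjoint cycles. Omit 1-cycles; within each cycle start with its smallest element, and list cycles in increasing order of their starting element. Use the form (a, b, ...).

(A, D, H, G)(B, F, E, C)

From A: A → D → H → G → A, closing the cycle (A, D, H, G).
Continuing from each remaining unvisited element yields (A, D, H, G)(B, F, E, C).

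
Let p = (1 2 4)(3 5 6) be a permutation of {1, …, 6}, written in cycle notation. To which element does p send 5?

In the cycle (3 5 6), 5 is followed by 6, so p(5) = 6.

6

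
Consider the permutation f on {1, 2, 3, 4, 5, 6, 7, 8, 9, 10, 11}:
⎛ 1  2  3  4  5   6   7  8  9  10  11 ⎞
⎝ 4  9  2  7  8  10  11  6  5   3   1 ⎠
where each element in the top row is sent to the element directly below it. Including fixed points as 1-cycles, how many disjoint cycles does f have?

2

The cycle decomposition is (1, 4, 7, 11)(2, 9, 5, 8, 6, 10, 3), which has 2 cycles (counting 1-cycles).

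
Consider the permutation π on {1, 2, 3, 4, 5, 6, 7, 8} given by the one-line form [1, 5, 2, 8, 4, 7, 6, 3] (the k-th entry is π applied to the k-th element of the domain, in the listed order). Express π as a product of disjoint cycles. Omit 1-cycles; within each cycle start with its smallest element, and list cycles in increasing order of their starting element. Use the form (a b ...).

(2 5 4 8 3)(6 7)

Start at 2 and follow images: 2 → 5 → 4 → 8 → 3 → 2, giving the cycle (2 5 4 8 3).
Continuing from each remaining unvisited element yields (2 5 4 8 3)(6 7).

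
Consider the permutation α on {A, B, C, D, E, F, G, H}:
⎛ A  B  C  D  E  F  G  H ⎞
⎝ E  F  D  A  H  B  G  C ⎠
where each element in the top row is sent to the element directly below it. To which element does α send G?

The entry below G in the array is G, so α(G) = G.

G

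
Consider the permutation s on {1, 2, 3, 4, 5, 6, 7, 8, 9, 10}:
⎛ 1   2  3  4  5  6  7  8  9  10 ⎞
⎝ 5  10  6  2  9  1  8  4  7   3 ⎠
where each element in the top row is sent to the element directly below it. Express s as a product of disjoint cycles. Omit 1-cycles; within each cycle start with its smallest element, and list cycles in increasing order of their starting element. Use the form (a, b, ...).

(1, 5, 9, 7, 8, 4, 2, 10, 3, 6)

Iterating s from 1 gives 1 → 5 → 9 → 7 → 8 → 4 → 2 → 10 → 3 → 6 → 1; that is the 10-cycle (1, 5, 9, 7, 8, 4, 2, 10, 3, 6).
Continuing from each remaining unvisited element yields (1, 5, 9, 7, 8, 4, 2, 10, 3, 6).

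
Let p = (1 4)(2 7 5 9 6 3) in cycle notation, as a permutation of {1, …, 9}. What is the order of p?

6

The cycle type of p is (6, 2, 1).
The order is lcm(6, 2) = 6.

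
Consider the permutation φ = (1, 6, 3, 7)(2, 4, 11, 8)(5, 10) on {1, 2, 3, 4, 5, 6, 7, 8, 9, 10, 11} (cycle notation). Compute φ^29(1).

1 lies in the 4-cycle (1, 6, 3, 7).
Powers repeat with period 4 on this cycle, and 29 mod 4 = 1, so φ^29(1) = φ^1(1).
Advancing 1 step from 1: 1 → 6.

6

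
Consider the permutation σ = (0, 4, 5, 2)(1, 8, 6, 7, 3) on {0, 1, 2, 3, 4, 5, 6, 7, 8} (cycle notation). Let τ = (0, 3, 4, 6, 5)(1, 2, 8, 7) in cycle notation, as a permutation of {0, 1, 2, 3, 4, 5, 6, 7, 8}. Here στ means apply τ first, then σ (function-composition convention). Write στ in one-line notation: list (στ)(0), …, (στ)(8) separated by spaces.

1 0 6 5 7 4 2 8 3

For each element, apply τ then σ: 0 → 3 → 1; 1 → 2 → 0; 2 → 8 → 6; 3 → 4 → 5; 4 → 6 → 7; 5 → 0 → 4; 6 → 5 → 2; 7 → 1 → 8; 8 → 7 → 3.
So στ in one-line form is 1 0 6 5 7 4 2 8 3.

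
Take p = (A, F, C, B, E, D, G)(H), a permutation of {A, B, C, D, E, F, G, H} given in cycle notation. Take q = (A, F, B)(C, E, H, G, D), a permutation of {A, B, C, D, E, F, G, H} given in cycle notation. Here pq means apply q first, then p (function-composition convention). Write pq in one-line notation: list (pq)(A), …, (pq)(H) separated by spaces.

C F D B H E G A

For each element, apply q then p: A → F → C; B → A → F; C → E → D; D → C → B; E → H → H; F → B → E; G → D → G; H → G → A.
Collecting the images, pq = [C F D B H E G A].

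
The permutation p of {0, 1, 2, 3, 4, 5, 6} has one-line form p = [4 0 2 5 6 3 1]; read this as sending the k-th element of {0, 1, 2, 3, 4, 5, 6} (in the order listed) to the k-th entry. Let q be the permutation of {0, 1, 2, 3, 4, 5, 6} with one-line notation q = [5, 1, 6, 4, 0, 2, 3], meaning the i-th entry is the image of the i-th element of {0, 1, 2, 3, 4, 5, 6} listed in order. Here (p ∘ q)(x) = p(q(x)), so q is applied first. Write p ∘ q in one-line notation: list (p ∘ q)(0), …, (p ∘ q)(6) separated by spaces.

3 0 1 6 4 2 5

(p ∘ q)(x) = p(q(x)). Computing each image: p(q(0)) = p(5) = 3, p(q(1)) = p(1) = 0, p(q(2)) = p(6) = 1, p(q(3)) = p(4) = 6, p(q(4)) = p(0) = 4, p(q(5)) = p(2) = 2, p(q(6)) = p(3) = 5.
Hence p ∘ q = [3 0 1 6 4 2 5].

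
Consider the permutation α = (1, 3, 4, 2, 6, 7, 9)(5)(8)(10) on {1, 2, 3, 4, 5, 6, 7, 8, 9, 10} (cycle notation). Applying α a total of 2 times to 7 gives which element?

1

7 lies in the 7-cycle (1, 3, 4, 2, 6, 7, 9).
Advancing 2 steps from 7: 7 → 9 → 1.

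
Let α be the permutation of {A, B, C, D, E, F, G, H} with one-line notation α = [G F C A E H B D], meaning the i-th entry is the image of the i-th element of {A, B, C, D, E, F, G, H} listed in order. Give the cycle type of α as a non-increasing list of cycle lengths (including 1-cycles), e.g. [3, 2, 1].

The disjoint cycles are (A G B F H D)(C)(E), with lengths 6, 1, 1 in non-increasing order.

[6, 1, 1]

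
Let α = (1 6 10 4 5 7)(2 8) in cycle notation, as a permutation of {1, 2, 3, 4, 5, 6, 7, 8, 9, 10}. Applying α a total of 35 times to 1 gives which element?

7

1 lies in the 6-cycle (1 6 10 4 5 7).
On a 6-cycle, α^6 is the identity, so α^35 = α^5 there (35 ≡ 5 mod 6).
Advancing 5 steps from 1: 1 → 6 → 10 → 4 → 5 → 7.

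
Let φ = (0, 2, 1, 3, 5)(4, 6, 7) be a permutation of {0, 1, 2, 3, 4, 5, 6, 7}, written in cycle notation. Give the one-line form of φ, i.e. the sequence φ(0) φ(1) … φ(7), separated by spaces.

Each element maps to the next entry in its cycle (wrapping to the front): 0↦2, 1↦3, 2↦1, 3↦5, 4↦6, 5↦0, 6↦7, 7↦4.
Listing these in domain order gives 2 3 1 5 6 0 7 4.

2 3 1 5 6 0 7 4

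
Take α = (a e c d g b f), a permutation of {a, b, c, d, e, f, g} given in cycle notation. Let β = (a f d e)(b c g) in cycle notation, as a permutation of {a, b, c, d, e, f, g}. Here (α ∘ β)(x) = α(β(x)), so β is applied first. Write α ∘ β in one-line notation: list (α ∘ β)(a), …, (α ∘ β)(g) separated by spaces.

(α ∘ β)(x) = α(β(x)). Computing each image: α(β(a)) = α(f) = a, α(β(b)) = α(c) = d, α(β(c)) = α(g) = b, α(β(d)) = α(e) = c, α(β(e)) = α(a) = e, α(β(f)) = α(d) = g, α(β(g)) = α(b) = f.
Hence α ∘ β = [a d b c e g f].

a d b c e g f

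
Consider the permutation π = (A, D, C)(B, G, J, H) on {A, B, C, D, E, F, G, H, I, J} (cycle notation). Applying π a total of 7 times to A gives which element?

A lies in the 3-cycle (A, D, C).
Powers repeat with period 3 on this cycle, and 7 mod 3 = 1, so π^7(A) = π^1(A).
Stepping 1 place around the cycle: A → D.

D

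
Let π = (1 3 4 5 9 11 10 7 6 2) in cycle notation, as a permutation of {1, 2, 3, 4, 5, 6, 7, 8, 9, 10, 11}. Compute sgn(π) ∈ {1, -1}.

The cycle lengths are 10, 1.
A cycle is odd iff its length is even; π has 1 even-length cycle, so sgn(π) = (−1)^1 and π is odd.

-1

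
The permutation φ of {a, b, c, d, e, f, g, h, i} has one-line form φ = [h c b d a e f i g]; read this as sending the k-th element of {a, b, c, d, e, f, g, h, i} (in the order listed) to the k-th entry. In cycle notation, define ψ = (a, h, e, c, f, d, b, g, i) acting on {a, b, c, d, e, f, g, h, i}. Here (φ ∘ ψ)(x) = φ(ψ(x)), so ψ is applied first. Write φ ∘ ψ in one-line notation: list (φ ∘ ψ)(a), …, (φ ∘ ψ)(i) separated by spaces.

i f e c b d g a h

(φ ∘ ψ)(x) = φ(ψ(x)). Computing each image: φ(ψ(a)) = φ(h) = i, φ(ψ(b)) = φ(g) = f, φ(ψ(c)) = φ(f) = e, φ(ψ(d)) = φ(b) = c, φ(ψ(e)) = φ(c) = b, φ(ψ(f)) = φ(d) = d, φ(ψ(g)) = φ(i) = g, φ(ψ(h)) = φ(e) = a, φ(ψ(i)) = φ(a) = h.
Hence φ ∘ ψ = [i f e c b d g a h].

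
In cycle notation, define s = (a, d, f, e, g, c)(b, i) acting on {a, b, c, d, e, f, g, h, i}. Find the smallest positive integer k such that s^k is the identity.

6

The cycle type of s is (6, 2, 1).
The order of s is the least common multiple of its cycle lengths: lcm(6, 2) = 6.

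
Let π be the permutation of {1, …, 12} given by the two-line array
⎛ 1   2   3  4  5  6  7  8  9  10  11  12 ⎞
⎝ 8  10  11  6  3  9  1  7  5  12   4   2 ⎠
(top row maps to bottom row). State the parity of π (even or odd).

In disjoint-cycle form the cycle lengths are 6, 3, 3.
A cycle is odd iff its length is even; π has 1 even-length cycle, so sgn(π) = (−1)^1 and π is odd.

odd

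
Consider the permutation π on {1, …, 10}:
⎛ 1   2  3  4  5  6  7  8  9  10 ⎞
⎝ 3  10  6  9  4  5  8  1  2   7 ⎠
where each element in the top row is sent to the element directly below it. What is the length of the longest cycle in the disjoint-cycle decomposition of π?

Decomposing into disjoint cycles gives (1, 3, 6, 5, 4, 9, 2, 10, 7, 8); the longest has length 10.

10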